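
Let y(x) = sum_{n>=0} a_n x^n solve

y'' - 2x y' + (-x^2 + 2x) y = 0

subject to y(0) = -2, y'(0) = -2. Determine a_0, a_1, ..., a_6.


Ansatz: y(x) = sum_{n>=0} a_n x^n, so y'(x) = sum_{n>=1} n a_n x^(n-1) and y''(x) = sum_{n>=2} n(n-1) a_n x^(n-2).
Substitute into P(x) y'' + Q(x) y' + R(x) y = 0 with P(x) = 1, Q(x) = -2x, R(x) = -x^2 + 2x, and match powers of x.
Initial conditions: a_0 = -2, a_1 = -2.
Setting the coefficient of each power of x to zero and solving order by order (substituting the coefficients already found):
  x^0: 2 a_2 = 0  ->  a_2 = 0
  x^1: 6 a_3 - 2 a_1 + 2 a_0 = 0  ->  6 a_3 = 2 a_1 - 2 a_0 = 0  ->  a_3 = 0
  x^2: 12 a_4 - 4 a_2 + 2 a_1 - a_0 = 0  ->  12 a_4 = 4 a_2 - 2 a_1 + a_0 = 2  ->  a_4 = 1/6
  x^3: 20 a_5 - 6 a_3 + 2 a_2 - a_1 = 0  ->  20 a_5 = 6 a_3 - 2 a_2 + a_1 = -2  ->  a_5 = -1/10
  x^4: 30 a_6 - 8 a_4 + 2 a_3 - a_2 = 0  ->  30 a_6 = 8 a_4 - 2 a_3 + a_2 = 4/3  ->  a_6 = 2/45
Truncated series: y(x) = -2 - 2 x + (1/6) x^4 - (1/10) x^5 + (2/45) x^6 + O(x^7).

a_0 = -2; a_1 = -2; a_2 = 0; a_3 = 0; a_4 = 1/6; a_5 = -1/10; a_6 = 2/45


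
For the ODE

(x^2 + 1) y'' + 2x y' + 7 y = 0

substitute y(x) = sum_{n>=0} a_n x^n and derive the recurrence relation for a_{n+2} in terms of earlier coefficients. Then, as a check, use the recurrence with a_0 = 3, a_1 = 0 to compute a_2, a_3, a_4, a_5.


Substitute y = sum_n a_n x^n.
(1 + 1 x^2) y'' contributes (n+2)(n+1) a_{n+2} + n(n-1) a_n at x^n.
2 x y'(x) contributes 2 n a_n at x^n.
7 y(x) contributes 7 a_n at x^n.
Matching x^n: (n+2)(n+1) a_{n+2} + (n(n-1) + 2 n + 7) a_n = 0.
Thus a_{n+2} = (-n(n-1) - 2 n - 7) / ((n+1)(n+2)) * a_n.

Check with a_0 = 3, a_1 = 0 (apply the recurrence for n = 0, 1, 2, 3): a_0 = 3, a_1 = 0, a_2 = -21/2, a_3 = 0, a_4 = 91/8, a_5 = 0.

a_(n+2) = (-n(n-1) - 2 n - 7) / ((n+1)(n+2)) * a_n; check: a_0 = 3, a_1 = 0, a_2 = -21/2, a_3 = 0, a_4 = 91/8, a_5 = 0


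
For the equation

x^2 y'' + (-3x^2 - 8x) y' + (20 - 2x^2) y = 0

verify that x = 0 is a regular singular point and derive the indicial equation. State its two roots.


Divide by x^2 to reach normal form y'' + P_1(x) y' + P_2(x) y = 0 with P_1(x) = -3 - 8/x and P_2(x) = -2 + 20/x^2.
x = 0 is a singular point because the y'-coefficient -3 - 8/x has a pole at x = 0 and the y-coefficient -2 + 20/x^2 has a pole at x = 0.
It is a regular singular point because x P_1(x) = p(x) = -3x - 8 and x^2 P_2(x) = q(x) = 20 - 2x^2 are polynomials, hence analytic at x = 0.
p(0) = -8,  q(0) = 20.
Indicial equation: r(r-1) + p(0) r + q(0) = 0, i.e. r^2 + (p(0) - 1) r + q(0) = 0, i.e. r^2 - 9 r + 20 = 0.
Discriminant: (-9)^2 - 4(20) = 1, so r = (9 ± 1)/2.
Solving: r_1 = 5, r_2 = 4.

indicial: r^2 - 9 r + 20 = 0; roots r_1 = 5, r_2 = 4


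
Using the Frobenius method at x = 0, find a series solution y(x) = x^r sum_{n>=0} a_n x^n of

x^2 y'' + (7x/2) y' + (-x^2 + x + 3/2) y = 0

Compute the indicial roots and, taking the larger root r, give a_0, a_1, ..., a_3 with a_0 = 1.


Write in Frobenius form y'' + (p(x)/x) y' + (q(x)/x^2) y = 0:
  p(x) = 7/2,  q(x) = -x^2 + x + 3/2.
Indicial equation: r(r-1) + (7/2) r + (3/2) = 0 -> roots r_1 = -1, r_2 = -3/2.
Take r = r_1 = -1. Let y(x) = x^r sum_{n>=0} a_n x^n with a_0 = 1.
Substitute y = x^r sum a_n x^n and match x^{r+n}. The recurrence is
  D(n) a_n + 1 a_{n-1} - 1 a_{n-2} = 0,  where D(n) = (r+n)(r+n-1) + (7/2)(r+n) + (3/2).
  a_n = [-1 a_{n-1} + 1 a_{n-2}] / D(n).
Since the indicial polynomial factors as (r - r_1)(r - r_2), D(n) = (r_1 + n - r_1)(r_1 + n - r_2) = n(n + 1/2).
Evaluating step by step (a_0 = 1):
  n = 1: D(1) = 1(1 + 1/2) = 3/2; numerator = -1(1) = -1; a_1 = (-1)/(3/2) = -2/3
  n = 2: D(2) = 2(2 + 1/2) = 5; numerator = -1(-2/3) + 1(1) = 5/3; a_2 = (5/3)/(5) = 1/3
  n = 3: D(3) = 3(3 + 1/2) = 21/2; numerator = -1(1/3) + 1(-2/3) = -1; a_3 = (-1)/(21/2) = -2/21

r = -1; a_0 = 1; a_1 = -2/3; a_2 = 1/3; a_3 = -2/21


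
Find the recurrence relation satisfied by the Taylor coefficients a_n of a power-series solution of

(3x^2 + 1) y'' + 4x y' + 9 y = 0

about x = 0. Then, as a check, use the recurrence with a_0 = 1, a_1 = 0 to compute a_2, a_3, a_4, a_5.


Substitute y = sum_n a_n x^n.
(1 + 3 x^2) y'' contributes (n+2)(n+1) a_{n+2} + 3 n(n-1) a_n at x^n.
4 x y'(x) contributes 4 n a_n at x^n.
9 y(x) contributes 9 a_n at x^n.
Matching x^n: (n+2)(n+1) a_{n+2} + (3 n(n-1) + 4 n + 9) a_n = 0.
Thus a_{n+2} = (-3 n(n-1) - 4 n - 9) / ((n+1)(n+2)) * a_n.

Check with a_0 = 1, a_1 = 0 (apply the recurrence for n = 0, 1, 2, 3): a_0 = 1, a_1 = 0, a_2 = -9/2, a_3 = 0, a_4 = 69/8, a_5 = 0.

a_(n+2) = (-3 n(n-1) - 4 n - 9) / ((n+1)(n+2)) * a_n; check: a_0 = 1, a_1 = 0, a_2 = -9/2, a_3 = 0, a_4 = 69/8, a_5 = 0


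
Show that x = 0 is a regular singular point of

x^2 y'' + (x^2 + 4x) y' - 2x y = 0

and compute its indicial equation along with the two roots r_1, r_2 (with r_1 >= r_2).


Divide by x^2 to reach normal form y'' + P_1(x) y' + P_2(x) y = 0 with P_1(x) = 1 + 4/x and P_2(x) = -2/x.
x = 0 is a singular point because the y'-coefficient 1 + 4/x has a pole at x = 0 and the y-coefficient -2/x has a pole at x = 0.
It is a regular singular point because x P_1(x) = p(x) = x + 4 and x^2 P_2(x) = q(x) = -2x are polynomials, hence analytic at x = 0.
p(0) = 4,  q(0) = 0.
Indicial equation: r(r-1) + p(0) r + q(0) = 0, i.e. r^2 + (p(0) - 1) r + q(0) = 0, i.e. r^2 + 3 r = 0.
Discriminant: (3)^2 - 4(0) = 9, so r = (-3 ± 3)/2.
Solving: r_1 = 0, r_2 = -3.

indicial: r^2 + 3 r = 0; roots r_1 = 0, r_2 = -3


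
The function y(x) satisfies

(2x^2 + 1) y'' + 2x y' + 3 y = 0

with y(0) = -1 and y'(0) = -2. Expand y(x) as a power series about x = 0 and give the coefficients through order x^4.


Ansatz: y(x) = sum_{n>=0} a_n x^n, so y'(x) = sum_{n>=1} n a_n x^(n-1) and y''(x) = sum_{n>=2} n(n-1) a_n x^(n-2).
Substitute into P(x) y'' + Q(x) y' + R(x) y = 0 with P(x) = 2x^2 + 1, Q(x) = 2x, R(x) = 3, and match powers of x.
Initial conditions: a_0 = -1, a_1 = -2.
Setting the coefficient of each power of x to zero and solving order by order (substituting the coefficients already found):
  x^0: 2 a_2 + 3 a_0 = 0  ->  2 a_2 = -3 a_0 = 3  ->  a_2 = 3/2
  x^1: 6 a_3 + 5 a_1 = 0  ->  6 a_3 = -5 a_1 = 10  ->  a_3 = 5/3
  x^2: 12 a_4 + 11 a_2 = 0  ->  12 a_4 = -11 a_2 = -33/2  ->  a_4 = -11/8
Truncated series: y(x) = -1 - 2 x + (3/2) x^2 + (5/3) x^3 - (11/8) x^4 + O(x^5).

a_0 = -1; a_1 = -2; a_2 = 3/2; a_3 = 5/3; a_4 = -11/8


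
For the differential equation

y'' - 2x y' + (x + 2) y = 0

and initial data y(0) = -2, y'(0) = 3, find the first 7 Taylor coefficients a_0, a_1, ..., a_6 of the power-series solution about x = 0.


Ansatz: y(x) = sum_{n>=0} a_n x^n, so y'(x) = sum_{n>=1} n a_n x^(n-1) and y''(x) = sum_{n>=2} n(n-1) a_n x^(n-2).
Substitute into P(x) y'' + Q(x) y' + R(x) y = 0 with P(x) = 1, Q(x) = -2x, R(x) = x + 2, and match powers of x.
Initial conditions: a_0 = -2, a_1 = 3.
Setting the coefficient of each power of x to zero and solving order by order (substituting the coefficients already found):
  x^0: 2 a_2 + 2 a_0 = 0  ->  2 a_2 = -2 a_0 = 4  ->  a_2 = 2
  x^1: 6 a_3 + a_0 = 0  ->  6 a_3 = -a_0 = 2  ->  a_3 = 1/3
  x^2: 12 a_4 - 2 a_2 + a_1 = 0  ->  12 a_4 = 2 a_2 - a_1 = 1  ->  a_4 = 1/12
  x^3: 20 a_5 - 4 a_3 + a_2 = 0  ->  20 a_5 = 4 a_3 - a_2 = -2/3  ->  a_5 = -1/30
  x^4: 30 a_6 - 6 a_4 + a_3 = 0  ->  30 a_6 = 6 a_4 - a_3 = 1/6  ->  a_6 = 1/180
Truncated series: y(x) = -2 + 3 x + 2 x^2 + (1/3) x^3 + (1/12) x^4 - (1/30) x^5 + (1/180) x^6 + O(x^7).

a_0 = -2; a_1 = 3; a_2 = 2; a_3 = 1/3; a_4 = 1/12; a_5 = -1/30; a_6 = 1/180


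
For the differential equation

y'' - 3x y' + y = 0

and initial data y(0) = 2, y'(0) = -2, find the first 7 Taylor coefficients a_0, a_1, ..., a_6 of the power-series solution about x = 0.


Ansatz: y(x) = sum_{n>=0} a_n x^n, so y'(x) = sum_{n>=1} n a_n x^(n-1) and y''(x) = sum_{n>=2} n(n-1) a_n x^(n-2).
Substitute into P(x) y'' + Q(x) y' + R(x) y = 0 with P(x) = 1, Q(x) = -3x, R(x) = 1, and match powers of x.
Initial conditions: a_0 = 2, a_1 = -2.
Setting the coefficient of each power of x to zero and solving order by order (substituting the coefficients already found):
  x^0: 2 a_2 + a_0 = 0  ->  2 a_2 = -a_0 = -2  ->  a_2 = -1
  x^1: 6 a_3 - 2 a_1 = 0  ->  6 a_3 = 2 a_1 = -4  ->  a_3 = -2/3
  x^2: 12 a_4 - 5 a_2 = 0  ->  12 a_4 = 5 a_2 = -5  ->  a_4 = -5/12
  x^3: 20 a_5 - 8 a_3 = 0  ->  20 a_5 = 8 a_3 = -16/3  ->  a_5 = -4/15
  x^4: 30 a_6 - 11 a_4 = 0  ->  30 a_6 = 11 a_4 = -55/12  ->  a_6 = -11/72
Truncated series: y(x) = 2 - 2 x - x^2 - (2/3) x^3 - (5/12) x^4 - (4/15) x^5 - (11/72) x^6 + O(x^7).

a_0 = 2; a_1 = -2; a_2 = -1; a_3 = -2/3; a_4 = -5/12; a_5 = -4/15; a_6 = -11/72


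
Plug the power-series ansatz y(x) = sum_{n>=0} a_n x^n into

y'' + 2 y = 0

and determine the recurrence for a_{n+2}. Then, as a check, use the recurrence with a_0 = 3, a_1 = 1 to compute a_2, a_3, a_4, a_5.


Substitute y = sum_n a_n x^n into y'' + (const) y = 0.
y''(x) = sum_{n>=0} (n+2)(n+1) a_{n+2} x^n.
The ODE becomes sum_n [(n+2)(n+1) a_{n+2} + 2 a_n] x^n = 0.
Setting each coefficient to zero gives the recurrence:
  (n+2)(n+1) a_{n+2} + 2 a_n = 0,
  a_{n+2} = -2 / ((n+1)(n+2)) a_n.

Check with a_0 = 3, a_1 = 1 (apply the recurrence for n = 0, 1, 2, 3): a_0 = 3, a_1 = 1, a_2 = -3, a_3 = -1/3, a_4 = 1/2, a_5 = 1/30.

a_{n+2} = -2/((n+1)(n+2)) * a_n; check: a_0 = 3, a_1 = 1, a_2 = -3, a_3 = -1/3, a_4 = 1/2, a_5 = 1/30


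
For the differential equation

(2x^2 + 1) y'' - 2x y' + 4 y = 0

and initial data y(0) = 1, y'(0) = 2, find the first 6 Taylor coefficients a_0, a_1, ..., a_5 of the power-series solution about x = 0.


Ansatz: y(x) = sum_{n>=0} a_n x^n, so y'(x) = sum_{n>=1} n a_n x^(n-1) and y''(x) = sum_{n>=2} n(n-1) a_n x^(n-2).
Substitute into P(x) y'' + Q(x) y' + R(x) y = 0 with P(x) = 2x^2 + 1, Q(x) = -2x, R(x) = 4, and match powers of x.
Initial conditions: a_0 = 1, a_1 = 2.
Setting the coefficient of each power of x to zero and solving order by order (substituting the coefficients already found):
  x^0: 2 a_2 + 4 a_0 = 0  ->  2 a_2 = -4 a_0 = -4  ->  a_2 = -2
  x^1: 6 a_3 + 2 a_1 = 0  ->  6 a_3 = -2 a_1 = -4  ->  a_3 = -2/3
  x^2: 12 a_4 + 4 a_2 = 0  ->  12 a_4 = -4 a_2 = 8  ->  a_4 = 2/3
  x^3: 20 a_5 + 10 a_3 = 0  ->  20 a_5 = -10 a_3 = 20/3  ->  a_5 = 1/3
Truncated series: y(x) = 1 + 2 x - 2 x^2 - (2/3) x^3 + (2/3) x^4 + (1/3) x^5 + O(x^6).

a_0 = 1; a_1 = 2; a_2 = -2; a_3 = -2/3; a_4 = 2/3; a_5 = 1/3


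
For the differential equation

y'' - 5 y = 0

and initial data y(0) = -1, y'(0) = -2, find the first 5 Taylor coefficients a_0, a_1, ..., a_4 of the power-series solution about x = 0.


Ansatz: y(x) = sum_{n>=0} a_n x^n, so y'(x) = sum_{n>=1} n a_n x^(n-1) and y''(x) = sum_{n>=2} n(n-1) a_n x^(n-2).
Substitute into P(x) y'' + Q(x) y' + R(x) y = 0 with P(x) = 1, Q(x) = 0, R(x) = -5, and match powers of x.
Initial conditions: a_0 = -1, a_1 = -2.
Setting the coefficient of each power of x to zero and solving order by order (substituting the coefficients already found):
  x^0: 2 a_2 - 5 a_0 = 0  ->  2 a_2 = 5 a_0 = -5  ->  a_2 = -5/2
  x^1: 6 a_3 - 5 a_1 = 0  ->  6 a_3 = 5 a_1 = -10  ->  a_3 = -5/3
  x^2: 12 a_4 - 5 a_2 = 0  ->  12 a_4 = 5 a_2 = -25/2  ->  a_4 = -25/24
Truncated series: y(x) = -1 - 2 x - (5/2) x^2 - (5/3) x^3 - (25/24) x^4 + O(x^5).

a_0 = -1; a_1 = -2; a_2 = -5/2; a_3 = -5/3; a_4 = -25/24


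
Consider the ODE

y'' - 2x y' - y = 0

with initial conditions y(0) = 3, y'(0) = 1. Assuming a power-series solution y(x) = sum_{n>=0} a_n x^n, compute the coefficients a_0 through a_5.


Ansatz: y(x) = sum_{n>=0} a_n x^n, so y'(x) = sum_{n>=1} n a_n x^(n-1) and y''(x) = sum_{n>=2} n(n-1) a_n x^(n-2).
Substitute into P(x) y'' + Q(x) y' + R(x) y = 0 with P(x) = 1, Q(x) = -2x, R(x) = -1, and match powers of x.
Initial conditions: a_0 = 3, a_1 = 1.
Setting the coefficient of each power of x to zero and solving order by order (substituting the coefficients already found):
  x^0: 2 a_2 - a_0 = 0  ->  2 a_2 = a_0 = 3  ->  a_2 = 3/2
  x^1: 6 a_3 - 3 a_1 = 0  ->  6 a_3 = 3 a_1 = 3  ->  a_3 = 1/2
  x^2: 12 a_4 - 5 a_2 = 0  ->  12 a_4 = 5 a_2 = 15/2  ->  a_4 = 5/8
  x^3: 20 a_5 - 7 a_3 = 0  ->  20 a_5 = 7 a_3 = 7/2  ->  a_5 = 7/40
Truncated series: y(x) = 3 + x + (3/2) x^2 + (1/2) x^3 + (5/8) x^4 + (7/40) x^5 + O(x^6).

a_0 = 3; a_1 = 1; a_2 = 3/2; a_3 = 1/2; a_4 = 5/8; a_5 = 7/40


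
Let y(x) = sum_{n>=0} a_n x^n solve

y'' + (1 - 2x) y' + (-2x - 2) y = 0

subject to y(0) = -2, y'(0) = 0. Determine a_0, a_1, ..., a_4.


Ansatz: y(x) = sum_{n>=0} a_n x^n, so y'(x) = sum_{n>=1} n a_n x^(n-1) and y''(x) = sum_{n>=2} n(n-1) a_n x^(n-2).
Substitute into P(x) y'' + Q(x) y' + R(x) y = 0 with P(x) = 1, Q(x) = 1 - 2x, R(x) = -2x - 2, and match powers of x.
Initial conditions: a_0 = -2, a_1 = 0.
Setting the coefficient of each power of x to zero and solving order by order (substituting the coefficients already found):
  x^0: 2 a_2 + a_1 - 2 a_0 = 0  ->  2 a_2 = -a_1 + 2 a_0 = -4  ->  a_2 = -2
  x^1: 6 a_3 + 2 a_2 - 4 a_1 - 2 a_0 = 0  ->  6 a_3 = -2 a_2 + 4 a_1 + 2 a_0 = 0  ->  a_3 = 0
  x^2: 12 a_4 + 3 a_3 - 6 a_2 - 2 a_1 = 0  ->  12 a_4 = -3 a_3 + 6 a_2 + 2 a_1 = -12  ->  a_4 = -1
Truncated series: y(x) = -2 - 2 x^2 - x^4 + O(x^5).

a_0 = -2; a_1 = 0; a_2 = -2; a_3 = 0; a_4 = -1


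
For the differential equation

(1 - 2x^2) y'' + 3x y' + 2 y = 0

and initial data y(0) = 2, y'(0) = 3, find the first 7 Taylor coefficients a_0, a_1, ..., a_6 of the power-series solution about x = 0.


Ansatz: y(x) = sum_{n>=0} a_n x^n, so y'(x) = sum_{n>=1} n a_n x^(n-1) and y''(x) = sum_{n>=2} n(n-1) a_n x^(n-2).
Substitute into P(x) y'' + Q(x) y' + R(x) y = 0 with P(x) = 1 - 2x^2, Q(x) = 3x, R(x) = 2, and match powers of x.
Initial conditions: a_0 = 2, a_1 = 3.
Setting the coefficient of each power of x to zero and solving order by order (substituting the coefficients already found):
  x^0: 2 a_2 + 2 a_0 = 0  ->  2 a_2 = -2 a_0 = -4  ->  a_2 = -2
  x^1: 6 a_3 + 5 a_1 = 0  ->  6 a_3 = -5 a_1 = -15  ->  a_3 = -5/2
  x^2: 12 a_4 + 4 a_2 = 0  ->  12 a_4 = -4 a_2 = 8  ->  a_4 = 2/3
  x^3: 20 a_5 - a_3 = 0  ->  20 a_5 = a_3 = -5/2  ->  a_5 = -1/8
  x^4: 30 a_6 - 10 a_4 = 0  ->  30 a_6 = 10 a_4 = 20/3  ->  a_6 = 2/9
Truncated series: y(x) = 2 + 3 x - 2 x^2 - (5/2) x^3 + (2/3) x^4 - (1/8) x^5 + (2/9) x^6 + O(x^7).

a_0 = 2; a_1 = 3; a_2 = -2; a_3 = -5/2; a_4 = 2/3; a_5 = -1/8; a_6 = 2/9


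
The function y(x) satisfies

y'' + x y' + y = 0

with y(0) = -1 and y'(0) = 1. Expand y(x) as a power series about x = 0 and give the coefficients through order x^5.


Ansatz: y(x) = sum_{n>=0} a_n x^n, so y'(x) = sum_{n>=1} n a_n x^(n-1) and y''(x) = sum_{n>=2} n(n-1) a_n x^(n-2).
Substitute into P(x) y'' + Q(x) y' + R(x) y = 0 with P(x) = 1, Q(x) = x, R(x) = 1, and match powers of x.
Initial conditions: a_0 = -1, a_1 = 1.
Setting the coefficient of each power of x to zero and solving order by order (substituting the coefficients already found):
  x^0: 2 a_2 + a_0 = 0  ->  2 a_2 = -a_0 = 1  ->  a_2 = 1/2
  x^1: 6 a_3 + 2 a_1 = 0  ->  6 a_3 = -2 a_1 = -2  ->  a_3 = -1/3
  x^2: 12 a_4 + 3 a_2 = 0  ->  12 a_4 = -3 a_2 = -3/2  ->  a_4 = -1/8
  x^3: 20 a_5 + 4 a_3 = 0  ->  20 a_5 = -4 a_3 = 4/3  ->  a_5 = 1/15
Truncated series: y(x) = -1 + x + (1/2) x^2 - (1/3) x^3 - (1/8) x^4 + (1/15) x^5 + O(x^6).

a_0 = -1; a_1 = 1; a_2 = 1/2; a_3 = -1/3; a_4 = -1/8; a_5 = 1/15


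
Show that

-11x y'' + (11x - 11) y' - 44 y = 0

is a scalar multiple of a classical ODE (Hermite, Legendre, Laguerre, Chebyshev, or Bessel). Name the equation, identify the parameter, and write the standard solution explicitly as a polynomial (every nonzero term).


All three coefficients share the factor -11; dividing through by -11 gives  x y'' + (1 - x) y' + 4 y = 0.
This matches the Laguerre equation x y'' + (1 - x) y' + n y = 0 with n = 4; the polynomial solution is L_4(x).
With y = sum_k a_k x^k, matching x^k gives (k+1)k a_{k+1} + (k+1) a_{k+1} - k a_k + n a_k = 0, i.e. (k+1)^2 a_{k+1} = (k - n) a_k = (k - 4) a_k. The right side vanishes at k = 4, so the series terminates at degree 4.
Standard normalization L_n(0) = 1 gives a_0 = 1. Work upward with a_{k+1} = (k - 4) a_k / (k+1)^2:
  a_1 = (0 - 4)(1) / 1^2 = -4/1 = -4
  a_2 = (1 - 4)(-4) / 2^2 = 12/4 = 3
  a_3 = (2 - 4)(3) / 3^2 = -6/9 = -2/3
  a_4 = (3 - 4)(-2/3) / 4^2 = (2/3)/16 = 1/24
Hence L_4(x) = x^4/24 - 2 x^3/3 + 3 x^2 - 4 x + 1.

L_4(x); series = x^4/24 - 2 x^3/3 + 3 x^2 - 4 x + 1


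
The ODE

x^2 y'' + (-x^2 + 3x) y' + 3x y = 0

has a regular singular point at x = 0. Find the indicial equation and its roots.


Divide by x^2 to reach normal form y'' + P_1(x) y' + P_2(x) y = 0 with P_1(x) = -1 + 3/x and P_2(x) = 3/x.
x = 0 is a singular point because the y'-coefficient -1 + 3/x has a pole at x = 0 and the y-coefficient 3/x has a pole at x = 0.
It is a regular singular point because x P_1(x) = p(x) = 3 - x and x^2 P_2(x) = q(x) = 3x are polynomials, hence analytic at x = 0.
p(0) = 3,  q(0) = 0.
Indicial equation: r(r-1) + p(0) r + q(0) = 0, i.e. r^2 + (p(0) - 1) r + q(0) = 0, i.e. r^2 + 2 r = 0.
Discriminant: (2)^2 - 4(0) = 4, so r = (-2 ± 2)/2.
Solving: r_1 = 0, r_2 = -2.

indicial: r^2 + 2 r = 0; roots r_1 = 0, r_2 = -2


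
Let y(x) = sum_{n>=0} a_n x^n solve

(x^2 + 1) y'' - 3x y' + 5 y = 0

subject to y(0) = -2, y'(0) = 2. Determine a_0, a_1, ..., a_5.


Ansatz: y(x) = sum_{n>=0} a_n x^n, so y'(x) = sum_{n>=1} n a_n x^(n-1) and y''(x) = sum_{n>=2} n(n-1) a_n x^(n-2).
Substitute into P(x) y'' + Q(x) y' + R(x) y = 0 with P(x) = x^2 + 1, Q(x) = -3x, R(x) = 5, and match powers of x.
Initial conditions: a_0 = -2, a_1 = 2.
Setting the coefficient of each power of x to zero and solving order by order (substituting the coefficients already found):
  x^0: 2 a_2 + 5 a_0 = 0  ->  2 a_2 = -5 a_0 = 10  ->  a_2 = 5
  x^1: 6 a_3 + 2 a_1 = 0  ->  6 a_3 = -2 a_1 = -4  ->  a_3 = -2/3
  x^2: 12 a_4 + a_2 = 0  ->  12 a_4 = -a_2 = -5  ->  a_4 = -5/12
  x^3: 20 a_5 + 2 a_3 = 0  ->  20 a_5 = -2 a_3 = 4/3  ->  a_5 = 1/15
Truncated series: y(x) = -2 + 2 x + 5 x^2 - (2/3) x^3 - (5/12) x^4 + (1/15) x^5 + O(x^6).

a_0 = -2; a_1 = 2; a_2 = 5; a_3 = -2/3; a_4 = -5/12; a_5 = 1/15


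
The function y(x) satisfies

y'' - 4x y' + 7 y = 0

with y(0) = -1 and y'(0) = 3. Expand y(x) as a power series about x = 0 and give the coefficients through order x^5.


Ansatz: y(x) = sum_{n>=0} a_n x^n, so y'(x) = sum_{n>=1} n a_n x^(n-1) and y''(x) = sum_{n>=2} n(n-1) a_n x^(n-2).
Substitute into P(x) y'' + Q(x) y' + R(x) y = 0 with P(x) = 1, Q(x) = -4x, R(x) = 7, and match powers of x.
Initial conditions: a_0 = -1, a_1 = 3.
Setting the coefficient of each power of x to zero and solving order by order (substituting the coefficients already found):
  x^0: 2 a_2 + 7 a_0 = 0  ->  2 a_2 = -7 a_0 = 7  ->  a_2 = 7/2
  x^1: 6 a_3 + 3 a_1 = 0  ->  6 a_3 = -3 a_1 = -9  ->  a_3 = -3/2
  x^2: 12 a_4 - a_2 = 0  ->  12 a_4 = a_2 = 7/2  ->  a_4 = 7/24
  x^3: 20 a_5 - 5 a_3 = 0  ->  20 a_5 = 5 a_3 = -15/2  ->  a_5 = -3/8
Truncated series: y(x) = -1 + 3 x + (7/2) x^2 - (3/2) x^3 + (7/24) x^4 - (3/8) x^5 + O(x^6).

a_0 = -1; a_1 = 3; a_2 = 7/2; a_3 = -3/2; a_4 = 7/24; a_5 = -3/8


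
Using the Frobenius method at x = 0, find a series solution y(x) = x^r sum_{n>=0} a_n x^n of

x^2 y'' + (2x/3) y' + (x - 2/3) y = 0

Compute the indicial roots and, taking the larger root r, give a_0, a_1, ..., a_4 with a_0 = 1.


Write in Frobenius form y'' + (p(x)/x) y' + (q(x)/x^2) y = 0:
  p(x) = 2/3,  q(x) = x - 2/3.
Indicial equation: r(r-1) + (2/3) r + (-2/3) = 0 -> roots r_1 = 1, r_2 = -2/3.
Take r = r_1 = 1. Let y(x) = x^r sum_{n>=0} a_n x^n with a_0 = 1.
Substitute y = x^r sum a_n x^n and match x^{r+n}. The recurrence is
  D(n) a_n + 1 a_{n-1} = 0,  where D(n) = (r+n)(r+n-1) + (2/3)(r+n) + (-2/3).
  a_n = -1 / D(n) * a_{n-1}.
Since the indicial polynomial factors as (r - r_1)(r - r_2), D(n) = (r_1 + n - r_1)(r_1 + n - r_2) = n(n + 5/3).
Evaluating step by step (a_0 = 1):
  n = 1: D(1) = 1(1 + 5/3) = 8/3; numerator = -1(1) = -1; a_1 = (-1)/(8/3) = -3/8
  n = 2: D(2) = 2(2 + 5/3) = 22/3; numerator = -1(-3/8) = 3/8; a_2 = (3/8)/(22/3) = 9/176
  n = 3: D(3) = 3(3 + 5/3) = 14; numerator = -1(9/176) = -9/176; a_3 = (-9/176)/(14) = -9/2464
  n = 4: D(4) = 4(4 + 5/3) = 68/3; numerator = -1(-9/2464) = 9/2464; a_4 = (9/2464)/(68/3) = 27/167552

r = 1; a_0 = 1; a_1 = -3/8; a_2 = 9/176; a_3 = -9/2464; a_4 = 27/167552


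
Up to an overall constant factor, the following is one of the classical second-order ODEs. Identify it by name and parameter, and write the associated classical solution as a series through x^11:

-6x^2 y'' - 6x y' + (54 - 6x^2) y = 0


All three coefficients share the factor -6; dividing through by -6 gives  x^2 y'' + x y' + (x^2 - 9) y = 0.
This matches the Bessel equation x^2 y'' + x y' + (x^2 - nu^2) y = 0 with nu^2 = 9, so nu = 3; the solution bounded at x = 0 is J_3(x).
Frobenius at x = 0: indicial roots ±nu; for r = nu the recurrence k(k + 2nu) c_k = -c_{k-2} gives the standard series J_nu(x) = sum_{k>=0} (-1)^k / (k! (k+nu)!) (x/2)^(2k+nu). Evaluate the first 5 terms:
  k = 0: (-1)^0 / (0! * 3! * 2^3) x^3 = 1/(1*6*8) x^3 = (1/48) x^3
  k = 1: (-1)^1 / (1! * 4! * 2^5) x^5 = -1/(1*24*32) x^5 = (-1/768) x^5
  k = 2: (-1)^2 / (2! * 5! * 2^7) x^7 = 1/(2*120*128) x^7 = (1/30720) x^7
  k = 3: (-1)^3 / (3! * 6! * 2^9) x^9 = -1/(6*720*512) x^9 = (-1/2211840) x^9
  k = 4: (-1)^4 / (4! * 7! * 2^11) x^11 = 1/(24*5040*2048) x^11 = (1/247726080) x^11
Hence J_3(x) = x^11/247726080 - x^9/2211840 + x^7/30720 - x^5/768 + x^3/48 + ....

J_3(x); series = x^11/247726080 - x^9/2211840 + x^7/30720 - x^5/768 + x^3/48


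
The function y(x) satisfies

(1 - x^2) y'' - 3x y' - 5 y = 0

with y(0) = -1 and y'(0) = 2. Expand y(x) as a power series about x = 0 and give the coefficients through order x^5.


Ansatz: y(x) = sum_{n>=0} a_n x^n, so y'(x) = sum_{n>=1} n a_n x^(n-1) and y''(x) = sum_{n>=2} n(n-1) a_n x^(n-2).
Substitute into P(x) y'' + Q(x) y' + R(x) y = 0 with P(x) = 1 - x^2, Q(x) = -3x, R(x) = -5, and match powers of x.
Initial conditions: a_0 = -1, a_1 = 2.
Setting the coefficient of each power of x to zero and solving order by order (substituting the coefficients already found):
  x^0: 2 a_2 - 5 a_0 = 0  ->  2 a_2 = 5 a_0 = -5  ->  a_2 = -5/2
  x^1: 6 a_3 - 8 a_1 = 0  ->  6 a_3 = 8 a_1 = 16  ->  a_3 = 8/3
  x^2: 12 a_4 - 13 a_2 = 0  ->  12 a_4 = 13 a_2 = -65/2  ->  a_4 = -65/24
  x^3: 20 a_5 - 20 a_3 = 0  ->  20 a_5 = 20 a_3 = 160/3  ->  a_5 = 8/3
Truncated series: y(x) = -1 + 2 x - (5/2) x^2 + (8/3) x^3 - (65/24) x^4 + (8/3) x^5 + O(x^6).

a_0 = -1; a_1 = 2; a_2 = -5/2; a_3 = 8/3; a_4 = -65/24; a_5 = 8/3


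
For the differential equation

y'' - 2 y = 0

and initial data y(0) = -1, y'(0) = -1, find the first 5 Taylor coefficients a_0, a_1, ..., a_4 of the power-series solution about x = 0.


Ansatz: y(x) = sum_{n>=0} a_n x^n, so y'(x) = sum_{n>=1} n a_n x^(n-1) and y''(x) = sum_{n>=2} n(n-1) a_n x^(n-2).
Substitute into P(x) y'' + Q(x) y' + R(x) y = 0 with P(x) = 1, Q(x) = 0, R(x) = -2, and match powers of x.
Initial conditions: a_0 = -1, a_1 = -1.
Setting the coefficient of each power of x to zero and solving order by order (substituting the coefficients already found):
  x^0: 2 a_2 - 2 a_0 = 0  ->  2 a_2 = 2 a_0 = -2  ->  a_2 = -1
  x^1: 6 a_3 - 2 a_1 = 0  ->  6 a_3 = 2 a_1 = -2  ->  a_3 = -1/3
  x^2: 12 a_4 - 2 a_2 = 0  ->  12 a_4 = 2 a_2 = -2  ->  a_4 = -1/6
Truncated series: y(x) = -1 - x - x^2 - (1/3) x^3 - (1/6) x^4 + O(x^5).

a_0 = -1; a_1 = -1; a_2 = -1; a_3 = -1/3; a_4 = -1/6


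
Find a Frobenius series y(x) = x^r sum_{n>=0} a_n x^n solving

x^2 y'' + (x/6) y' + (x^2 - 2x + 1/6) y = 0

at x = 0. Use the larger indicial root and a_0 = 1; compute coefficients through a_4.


Write in Frobenius form y'' + (p(x)/x) y' + (q(x)/x^2) y = 0:
  p(x) = 1/6,  q(x) = x^2 - 2x + 1/6.
Indicial equation: r(r-1) + (1/6) r + (1/6) = 0 -> roots r_1 = 1/2, r_2 = 1/3.
Take r = r_1 = 1/2. Let y(x) = x^r sum_{n>=0} a_n x^n with a_0 = 1.
Substitute y = x^r sum a_n x^n and match x^{r+n}. The recurrence is
  D(n) a_n - 2 a_{n-1} + 1 a_{n-2} = 0,  where D(n) = (r+n)(r+n-1) + (1/6)(r+n) + (1/6).
  a_n = [2 a_{n-1} - 1 a_{n-2}] / D(n).
Since the indicial polynomial factors as (r - r_1)(r - r_2), D(n) = (r_1 + n - r_1)(r_1 + n - r_2) = n(n + 1/6).
Evaluating step by step (a_0 = 1):
  n = 1: D(1) = 1(1 + 1/6) = 7/6; numerator = 2(1) = 2; a_1 = (2)/(7/6) = 12/7
  n = 2: D(2) = 2(2 + 1/6) = 13/3; numerator = 2(12/7) - 1(1) = 17/7; a_2 = (17/7)/(13/3) = 51/91
  n = 3: D(3) = 3(3 + 1/6) = 19/2; numerator = 2(51/91) - 1(12/7) = -54/91; a_3 = (-54/91)/(19/2) = -108/1729
  n = 4: D(4) = 4(4 + 1/6) = 50/3; numerator = 2(-108/1729) - 1(51/91) = -1185/1729; a_4 = (-1185/1729)/(50/3) = -711/17290

r = 1/2; a_0 = 1; a_1 = 12/7; a_2 = 51/91; a_3 = -108/1729; a_4 = -711/17290


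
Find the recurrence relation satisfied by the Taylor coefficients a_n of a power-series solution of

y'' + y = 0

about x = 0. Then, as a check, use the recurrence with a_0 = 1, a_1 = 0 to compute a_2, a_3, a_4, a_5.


Substitute y = sum_n a_n x^n into y'' + (const) y = 0.
y''(x) = sum_{n>=0} (n+2)(n+1) a_{n+2} x^n.
The ODE becomes sum_n [(n+2)(n+1) a_{n+2} + 1 a_n] x^n = 0.
Setting each coefficient to zero gives the recurrence:
  (n+2)(n+1) a_{n+2} + 1 a_n = 0,
  a_{n+2} = -1 / ((n+1)(n+2)) a_n.

Check with a_0 = 1, a_1 = 0 (apply the recurrence for n = 0, 1, 2, 3): a_0 = 1, a_1 = 0, a_2 = -1/2, a_3 = 0, a_4 = 1/24, a_5 = 0.

a_{n+2} = -1/((n+1)(n+2)) * a_n; check: a_0 = 1, a_1 = 0, a_2 = -1/2, a_3 = 0, a_4 = 1/24, a_5 = 0


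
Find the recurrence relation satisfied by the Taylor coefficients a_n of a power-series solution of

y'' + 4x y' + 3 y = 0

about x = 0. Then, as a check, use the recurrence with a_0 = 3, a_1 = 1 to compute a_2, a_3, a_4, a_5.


Substitute y = sum_n a_n x^n.
y''(x) has coefficient (n+2)(n+1) a_{n+2} at x^n;
4 x y'(x) has coefficient 4 n a_n at x^n (shift);
3 y(x) has coefficient 3 a_n at x^n.
Matching x^n: (n+2)(n+1) a_{n+2} + (4n + 3) a_n = 0.
Thus a_{n+2} = (-4n - 3) / ((n+1)(n+2)) * a_n.

Check with a_0 = 3, a_1 = 1 (apply the recurrence for n = 0, 1, 2, 3): a_0 = 3, a_1 = 1, a_2 = -9/2, a_3 = -7/6, a_4 = 33/8, a_5 = 7/8.

a_(n+2) = (-4n - 3) / ((n+1)(n+2)) * a_n; check: a_0 = 3, a_1 = 1, a_2 = -9/2, a_3 = -7/6, a_4 = 33/8, a_5 = 7/8


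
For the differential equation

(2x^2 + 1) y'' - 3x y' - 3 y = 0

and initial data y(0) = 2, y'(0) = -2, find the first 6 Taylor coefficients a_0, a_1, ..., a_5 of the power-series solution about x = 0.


Ansatz: y(x) = sum_{n>=0} a_n x^n, so y'(x) = sum_{n>=1} n a_n x^(n-1) and y''(x) = sum_{n>=2} n(n-1) a_n x^(n-2).
Substitute into P(x) y'' + Q(x) y' + R(x) y = 0 with P(x) = 2x^2 + 1, Q(x) = -3x, R(x) = -3, and match powers of x.
Initial conditions: a_0 = 2, a_1 = -2.
Setting the coefficient of each power of x to zero and solving order by order (substituting the coefficients already found):
  x^0: 2 a_2 - 3 a_0 = 0  ->  2 a_2 = 3 a_0 = 6  ->  a_2 = 3
  x^1: 6 a_3 - 6 a_1 = 0  ->  6 a_3 = 6 a_1 = -12  ->  a_3 = -2
  x^2: 12 a_4 - 5 a_2 = 0  ->  12 a_4 = 5 a_2 = 15  ->  a_4 = 5/4
  x^3: 20 a_5 = 0  ->  a_5 = 0
Truncated series: y(x) = 2 - 2 x + 3 x^2 - 2 x^3 + (5/4) x^4 + O(x^6).

a_0 = 2; a_1 = -2; a_2 = 3; a_3 = -2; a_4 = 5/4; a_5 = 0


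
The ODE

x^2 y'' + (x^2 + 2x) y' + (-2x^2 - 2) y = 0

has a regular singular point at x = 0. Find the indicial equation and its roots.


Divide by x^2 to reach normal form y'' + P_1(x) y' + P_2(x) y = 0 with P_1(x) = 1 + 2/x and P_2(x) = -2 - 2/x^2.
x = 0 is a singular point because the y'-coefficient 1 + 2/x has a pole at x = 0 and the y-coefficient -2 - 2/x^2 has a pole at x = 0.
It is a regular singular point because x P_1(x) = p(x) = x + 2 and x^2 P_2(x) = q(x) = -2x^2 - 2 are polynomials, hence analytic at x = 0.
p(0) = 2,  q(0) = -2.
Indicial equation: r(r-1) + p(0) r + q(0) = 0, i.e. r^2 + (p(0) - 1) r + q(0) = 0, i.e. r^2 + 1 r - 2 = 0.
Discriminant: (1)^2 - 4(-2) = 9, so r = (-1 ± 3)/2.
Solving: r_1 = 1, r_2 = -2.

indicial: r^2 + 1 r - 2 = 0; roots r_1 = 1, r_2 = -2


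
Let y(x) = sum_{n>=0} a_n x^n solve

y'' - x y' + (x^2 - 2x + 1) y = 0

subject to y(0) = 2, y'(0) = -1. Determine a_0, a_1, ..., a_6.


Ansatz: y(x) = sum_{n>=0} a_n x^n, so y'(x) = sum_{n>=1} n a_n x^(n-1) and y''(x) = sum_{n>=2} n(n-1) a_n x^(n-2).
Substitute into P(x) y'' + Q(x) y' + R(x) y = 0 with P(x) = 1, Q(x) = -x, R(x) = x^2 - 2x + 1, and match powers of x.
Initial conditions: a_0 = 2, a_1 = -1.
Setting the coefficient of each power of x to zero and solving order by order (substituting the coefficients already found):
  x^0: 2 a_2 + a_0 = 0  ->  2 a_2 = -a_0 = -2  ->  a_2 = -1
  x^1: 6 a_3 - 2 a_0 = 0  ->  6 a_3 = 2 a_0 = 4  ->  a_3 = 2/3
  x^2: 12 a_4 - a_2 - 2 a_1 + a_0 = 0  ->  12 a_4 = a_2 + 2 a_1 - a_0 = -5  ->  a_4 = -5/12
  x^3: 20 a_5 - 2 a_3 - 2 a_2 + a_1 = 0  ->  20 a_5 = 2 a_3 + 2 a_2 - a_1 = 1/3  ->  a_5 = 1/60
  x^4: 30 a_6 - 3 a_4 - 2 a_3 + a_2 = 0  ->  30 a_6 = 3 a_4 + 2 a_3 - a_2 = 13/12  ->  a_6 = 13/360
Truncated series: y(x) = 2 - x - x^2 + (2/3) x^3 - (5/12) x^4 + (1/60) x^5 + (13/360) x^6 + O(x^7).

a_0 = 2; a_1 = -1; a_2 = -1; a_3 = 2/3; a_4 = -5/12; a_5 = 1/60; a_6 = 13/360


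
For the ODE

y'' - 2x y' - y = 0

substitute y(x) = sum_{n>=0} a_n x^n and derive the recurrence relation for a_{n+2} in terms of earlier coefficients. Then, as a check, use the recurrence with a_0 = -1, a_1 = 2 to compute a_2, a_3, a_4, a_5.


Substitute y = sum_n a_n x^n.
y''(x) has coefficient (n+2)(n+1) a_{n+2} at x^n;
-2 x y'(x) has coefficient -2 n a_n at x^n (shift);
-y(x) has coefficient -1 a_n at x^n.
Matching x^n: (n+2)(n+1) a_{n+2} + (-2n - 1) a_n = 0.
Thus a_{n+2} = (2n + 1) / ((n+1)(n+2)) * a_n.

Check with a_0 = -1, a_1 = 2 (apply the recurrence for n = 0, 1, 2, 3): a_0 = -1, a_1 = 2, a_2 = -1/2, a_3 = 1, a_4 = -5/24, a_5 = 7/20.

a_(n+2) = (2n + 1) / ((n+1)(n+2)) * a_n; check: a_0 = -1, a_1 = 2, a_2 = -1/2, a_3 = 1, a_4 = -5/24, a_5 = 7/20


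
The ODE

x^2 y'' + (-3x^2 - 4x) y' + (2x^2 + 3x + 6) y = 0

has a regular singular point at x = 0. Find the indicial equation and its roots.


Divide by x^2 to reach normal form y'' + P_1(x) y' + P_2(x) y = 0 with P_1(x) = -3 - 4/x and P_2(x) = 2 + 3/x + 6/x^2.
x = 0 is a singular point because the y'-coefficient -3 - 4/x has a pole at x = 0 and the y-coefficient 2 + 3/x + 6/x^2 has a pole at x = 0.
It is a regular singular point because x P_1(x) = p(x) = -3x - 4 and x^2 P_2(x) = q(x) = 2x^2 + 3x + 6 are polynomials, hence analytic at x = 0.
p(0) = -4,  q(0) = 6.
Indicial equation: r(r-1) + p(0) r + q(0) = 0, i.e. r^2 + (p(0) - 1) r + q(0) = 0, i.e. r^2 - 5 r + 6 = 0.
Discriminant: (-5)^2 - 4(6) = 1, so r = (5 ± 1)/2.
Solving: r_1 = 3, r_2 = 2.

indicial: r^2 - 5 r + 6 = 0; roots r_1 = 3, r_2 = 2


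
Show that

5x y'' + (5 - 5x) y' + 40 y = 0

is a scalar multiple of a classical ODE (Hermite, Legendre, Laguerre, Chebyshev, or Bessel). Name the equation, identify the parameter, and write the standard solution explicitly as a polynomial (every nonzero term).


All three coefficients share the factor 5; dividing through by 5 gives  x y'' + (1 - x) y' + 8 y = 0.
This matches the Laguerre equation x y'' + (1 - x) y' + n y = 0 with n = 8; the polynomial solution is L_8(x).
With y = sum_k a_k x^k, matching x^k gives (k+1)k a_{k+1} + (k+1) a_{k+1} - k a_k + n a_k = 0, i.e. (k+1)^2 a_{k+1} = (k - n) a_k = (k - 8) a_k. The right side vanishes at k = 8, so the series terminates at degree 8.
Standard normalization L_n(0) = 1 gives a_0 = 1. Work upward with a_{k+1} = (k - 8) a_k / (k+1)^2:
  a_1 = (0 - 8)(1) / 1^2 = -8/1 = -8
  a_2 = (1 - 8)(-8) / 2^2 = 56/4 = 14
  a_3 = (2 - 8)(14) / 3^2 = -84/9 = -28/3
  a_4 = (3 - 8)(-28/3) / 4^2 = (140/3)/16 = 35/12
  a_5 = (4 - 8)(35/12) / 5^2 = (-35/3)/25 = -7/15
  a_6 = (5 - 8)(-7/15) / 6^2 = (7/5)/36 = 7/180
  a_7 = (6 - 8)(7/180) / 7^2 = (-7/90)/49 = -1/630
  a_8 = (7 - 8)(-1/630) / 8^2 = (1/630)/64 = 1/40320
Hence L_8(x) = x^8/40320 - x^7/630 + 7 x^6/180 - 7 x^5/15 + 35 x^4/12 - 28 x^3/3 + 14 x^2 - 8 x + 1.

L_8(x); series = x^8/40320 - x^7/630 + 7 x^6/180 - 7 x^5/15 + 35 x^4/12 - 28 x^3/3 + 14 x^2 - 8 x + 1


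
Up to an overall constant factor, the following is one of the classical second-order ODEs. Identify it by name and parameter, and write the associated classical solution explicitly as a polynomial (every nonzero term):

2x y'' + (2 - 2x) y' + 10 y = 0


All three coefficients share the factor 2; dividing through by 2 gives  x y'' + (1 - x) y' + 5 y = 0.
This matches the Laguerre equation x y'' + (1 - x) y' + n y = 0 with n = 5; the polynomial solution is L_5(x).
With y = sum_k a_k x^k, matching x^k gives (k+1)k a_{k+1} + (k+1) a_{k+1} - k a_k + n a_k = 0, i.e. (k+1)^2 a_{k+1} = (k - n) a_k = (k - 5) a_k. The right side vanishes at k = 5, so the series terminates at degree 5.
Standard normalization L_n(0) = 1 gives a_0 = 1. Work upward with a_{k+1} = (k - 5) a_k / (k+1)^2:
  a_1 = (0 - 5)(1) / 1^2 = -5/1 = -5
  a_2 = (1 - 5)(-5) / 2^2 = 20/4 = 5
  a_3 = (2 - 5)(5) / 3^2 = -15/9 = -5/3
  a_4 = (3 - 5)(-5/3) / 4^2 = (10/3)/16 = 5/24
  a_5 = (4 - 5)(5/24) / 5^2 = (-5/24)/25 = -1/120
Hence L_5(x) = -x^5/120 + 5 x^4/24 - 5 x^3/3 + 5 x^2 - 5 x + 1.

L_5(x); series = -x^5/120 + 5 x^4/24 - 5 x^3/3 + 5 x^2 - 5 x + 1


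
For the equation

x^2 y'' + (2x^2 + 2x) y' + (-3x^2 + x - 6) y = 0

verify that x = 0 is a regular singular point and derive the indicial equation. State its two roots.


Divide by x^2 to reach normal form y'' + P_1(x) y' + P_2(x) y = 0 with P_1(x) = 2 + 2/x and P_2(x) = -3 + 1/x - 6/x^2.
x = 0 is a singular point because the y'-coefficient 2 + 2/x has a pole at x = 0 and the y-coefficient -3 + 1/x - 6/x^2 has a pole at x = 0.
It is a regular singular point because x P_1(x) = p(x) = 2x + 2 and x^2 P_2(x) = q(x) = -3x^2 + x - 6 are polynomials, hence analytic at x = 0.
p(0) = 2,  q(0) = -6.
Indicial equation: r(r-1) + p(0) r + q(0) = 0, i.e. r^2 + (p(0) - 1) r + q(0) = 0, i.e. r^2 + 1 r - 6 = 0.
Discriminant: (1)^2 - 4(-6) = 25, so r = (-1 ± 5)/2.
Solving: r_1 = 2, r_2 = -3.

indicial: r^2 + 1 r - 6 = 0; roots r_1 = 2, r_2 = -3


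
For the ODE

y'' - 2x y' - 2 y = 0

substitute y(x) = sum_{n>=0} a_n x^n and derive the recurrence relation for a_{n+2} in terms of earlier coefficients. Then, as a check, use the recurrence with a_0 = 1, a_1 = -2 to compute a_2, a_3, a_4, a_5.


Substitute y = sum_n a_n x^n.
y''(x) has coefficient (n+2)(n+1) a_{n+2} at x^n;
-2 x y'(x) has coefficient -2 n a_n at x^n (shift);
-2 y(x) has coefficient -2 a_n at x^n.
Matching x^n: (n+2)(n+1) a_{n+2} + (-2n - 2) a_n = 0.
Thus a_{n+2} = (2n + 2) / ((n+1)(n+2)) * a_n.

Check with a_0 = 1, a_1 = -2 (apply the recurrence for n = 0, 1, 2, 3): a_0 = 1, a_1 = -2, a_2 = 1, a_3 = -4/3, a_4 = 1/2, a_5 = -8/15.

a_(n+2) = (2n + 2) / ((n+1)(n+2)) * a_n; check: a_0 = 1, a_1 = -2, a_2 = 1, a_3 = -4/3, a_4 = 1/2, a_5 = -8/15


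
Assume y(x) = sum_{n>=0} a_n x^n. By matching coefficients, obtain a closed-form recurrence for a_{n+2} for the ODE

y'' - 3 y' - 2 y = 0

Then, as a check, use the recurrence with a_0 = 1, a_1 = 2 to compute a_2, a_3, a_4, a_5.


Substitute y = sum_n a_n x^n.
y''(x) has coefficient (n+2)(n+1) a_{n+2} at x^n;
-3 y'(x) has coefficient -3 (n+1) a_{n+1} at x^n;
-2 y(x) has coefficient -2 a_n at x^n.
Matching x^n: (n+2)(n+1) a_{n+2} - 3 (n+1) a_{n+1} - 2 a_n = 0.
Thus a_{n+2} = [3 (n+1) a_{n+1} + 2 a_n] / ((n+1)(n+2)).

Check with a_0 = 1, a_1 = 2 (apply the recurrence for n = 0, 1, 2, 3): a_0 = 1, a_1 = 2, a_2 = 4, a_3 = 14/3, a_4 = 25/6, a_5 = 89/30.

a_(n+2) = [3 (n+1) a_(n+1) + 2 a_n] / ((n+1)(n+2)); check: a_0 = 1, a_1 = 2, a_2 = 4, a_3 = 14/3, a_4 = 25/6, a_5 = 89/30


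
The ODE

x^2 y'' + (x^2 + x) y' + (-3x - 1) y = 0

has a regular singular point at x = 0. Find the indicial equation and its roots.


Divide by x^2 to reach normal form y'' + P_1(x) y' + P_2(x) y = 0 with P_1(x) = 1 + 1/x and P_2(x) = -3/x - 1/x^2.
x = 0 is a singular point because the y'-coefficient 1 + 1/x has a pole at x = 0 and the y-coefficient -3/x - 1/x^2 has a pole at x = 0.
It is a regular singular point because x P_1(x) = p(x) = x + 1 and x^2 P_2(x) = q(x) = -3x - 1 are polynomials, hence analytic at x = 0.
p(0) = 1,  q(0) = -1.
Indicial equation: r(r-1) + p(0) r + q(0) = 0, i.e. r^2 + (p(0) - 1) r + q(0) = 0, i.e. r^2 - 1 = 0.
Discriminant: (0)^2 - 4(-1) = 4, so r = (0 ± 2)/2.
Solving: r_1 = 1, r_2 = -1.

indicial: r^2 - 1 = 0; roots r_1 = 1, r_2 = -1


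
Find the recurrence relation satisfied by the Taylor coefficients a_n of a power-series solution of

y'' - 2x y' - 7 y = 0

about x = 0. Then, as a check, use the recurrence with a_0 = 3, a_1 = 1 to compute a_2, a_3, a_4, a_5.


Substitute y = sum_n a_n x^n.
y''(x) has coefficient (n+2)(n+1) a_{n+2} at x^n;
-2 x y'(x) has coefficient -2 n a_n at x^n (shift);
-7 y(x) has coefficient -7 a_n at x^n.
Matching x^n: (n+2)(n+1) a_{n+2} + (-2n - 7) a_n = 0.
Thus a_{n+2} = (2n + 7) / ((n+1)(n+2)) * a_n.

Check with a_0 = 3, a_1 = 1 (apply the recurrence for n = 0, 1, 2, 3): a_0 = 3, a_1 = 1, a_2 = 21/2, a_3 = 3/2, a_4 = 77/8, a_5 = 39/40.

a_(n+2) = (2n + 7) / ((n+1)(n+2)) * a_n; check: a_0 = 3, a_1 = 1, a_2 = 21/2, a_3 = 3/2, a_4 = 77/8, a_5 = 39/40


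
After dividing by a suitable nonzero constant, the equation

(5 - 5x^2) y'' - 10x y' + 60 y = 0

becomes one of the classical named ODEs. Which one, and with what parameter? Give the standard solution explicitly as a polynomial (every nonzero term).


All three coefficients share the factor 5; dividing through by 5 gives  (1 - x^2) y'' - 2x y' + 12 y = 0.
This matches the Legendre equation (1 - x^2) y'' - 2x y' + n(n+1) y = 0 (note the -2x y' term) with n(n+1) = 12, so n = 3; the polynomial solution is P_3(x).
With y = sum_k a_k x^k, matching x^k gives (k+2)(k+1) a_{k+2} = [k(k+1) - n(n+1)] a_k = (k - 3)(k + 4) a_k. The right side vanishes at k = 3, so the series with the parity of 3 terminates at degree 3.
Standard normalization (P_n(1) = 1): leading coefficient (2n)!/(2^n (n!)^2) = 720/(8*36) = 5/2, so a_3 = 5/2. Work downward with a_k = (k+1)(k+2) a_{k+2} / ((k - 3)(k + 4)):
  a_1 = (2)(3)(5/2) / ((1 - 3)(1 + 4)) = 15/(-10) = -3/2
Hence P_3(x) = 5 x^3/2 - 3 x/2.

P_3(x); series = 5 x^3/2 - 3 x/2


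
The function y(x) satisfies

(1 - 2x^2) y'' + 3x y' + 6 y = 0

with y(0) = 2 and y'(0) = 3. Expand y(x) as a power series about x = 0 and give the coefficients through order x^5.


Ansatz: y(x) = sum_{n>=0} a_n x^n, so y'(x) = sum_{n>=1} n a_n x^(n-1) and y''(x) = sum_{n>=2} n(n-1) a_n x^(n-2).
Substitute into P(x) y'' + Q(x) y' + R(x) y = 0 with P(x) = 1 - 2x^2, Q(x) = 3x, R(x) = 6, and match powers of x.
Initial conditions: a_0 = 2, a_1 = 3.
Setting the coefficient of each power of x to zero and solving order by order (substituting the coefficients already found):
  x^0: 2 a_2 + 6 a_0 = 0  ->  2 a_2 = -6 a_0 = -12  ->  a_2 = -6
  x^1: 6 a_3 + 9 a_1 = 0  ->  6 a_3 = -9 a_1 = -27  ->  a_3 = -9/2
  x^2: 12 a_4 + 8 a_2 = 0  ->  12 a_4 = -8 a_2 = 48  ->  a_4 = 4
  x^3: 20 a_5 + 3 a_3 = 0  ->  20 a_5 = -3 a_3 = 27/2  ->  a_5 = 27/40
Truncated series: y(x) = 2 + 3 x - 6 x^2 - (9/2) x^3 + 4 x^4 + (27/40) x^5 + O(x^6).

a_0 = 2; a_1 = 3; a_2 = -6; a_3 = -9/2; a_4 = 4; a_5 = 27/40


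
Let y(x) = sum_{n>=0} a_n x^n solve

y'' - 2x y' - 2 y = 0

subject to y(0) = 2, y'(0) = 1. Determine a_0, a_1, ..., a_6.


Ansatz: y(x) = sum_{n>=0} a_n x^n, so y'(x) = sum_{n>=1} n a_n x^(n-1) and y''(x) = sum_{n>=2} n(n-1) a_n x^(n-2).
Substitute into P(x) y'' + Q(x) y' + R(x) y = 0 with P(x) = 1, Q(x) = -2x, R(x) = -2, and match powers of x.
Initial conditions: a_0 = 2, a_1 = 1.
Setting the coefficient of each power of x to zero and solving order by order (substituting the coefficients already found):
  x^0: 2 a_2 - 2 a_0 = 0  ->  2 a_2 = 2 a_0 = 4  ->  a_2 = 2
  x^1: 6 a_3 - 4 a_1 = 0  ->  6 a_3 = 4 a_1 = 4  ->  a_3 = 2/3
  x^2: 12 a_4 - 6 a_2 = 0  ->  12 a_4 = 6 a_2 = 12  ->  a_4 = 1
  x^3: 20 a_5 - 8 a_3 = 0  ->  20 a_5 = 8 a_3 = 16/3  ->  a_5 = 4/15
  x^4: 30 a_6 - 10 a_4 = 0  ->  30 a_6 = 10 a_4 = 10  ->  a_6 = 1/3
Truncated series: y(x) = 2 + x + 2 x^2 + (2/3) x^3 + x^4 + (4/15) x^5 + (1/3) x^6 + O(x^7).

a_0 = 2; a_1 = 1; a_2 = 2; a_3 = 2/3; a_4 = 1; a_5 = 4/15; a_6 = 1/3


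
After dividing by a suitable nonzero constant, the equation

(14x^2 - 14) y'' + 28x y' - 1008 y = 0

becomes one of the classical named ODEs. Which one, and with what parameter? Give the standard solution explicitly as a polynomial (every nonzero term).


All three coefficients share the factor -14; dividing through by -14 gives  (1 - x^2) y'' - 2x y' + 72 y = 0.
This matches the Legendre equation (1 - x^2) y'' - 2x y' + n(n+1) y = 0 (note the -2x y' term) with n(n+1) = 72, so n = 8; the polynomial solution is P_8(x).
With y = sum_k a_k x^k, matching x^k gives (k+2)(k+1) a_{k+2} = [k(k+1) - n(n+1)] a_k = (k - 8)(k + 9) a_k. The right side vanishes at k = 8, so the series with the parity of 8 terminates at degree 8.
Standard normalization (P_n(1) = 1): leading coefficient (2n)!/(2^n (n!)^2) = 20922789888000/(256*1625702400) = 6435/128, so a_8 = 6435/128. Work downward with a_k = (k+1)(k+2) a_{k+2} / ((k - 8)(k + 9)):
  a_6 = (7)(8)(6435/128) / ((6 - 8)(6 + 9)) = (45045/16)/(-30) = -3003/32
  a_4 = (5)(6)(-3003/32) / ((4 - 8)(4 + 9)) = (-45045/16)/(-52) = 3465/64
  a_2 = (3)(4)(3465/64) / ((2 - 8)(2 + 9)) = (10395/16)/(-66) = -315/32
  a_0 = (1)(2)(-315/32) / ((0 - 8)(0 + 9)) = (-315/16)/(-72) = 35/128
Hence P_8(x) = 6435 x^8/128 - 3003 x^6/32 + 3465 x^4/64 - 315 x^2/32 + 35/128.

P_8(x); series = 6435 x^8/128 - 3003 x^6/32 + 3465 x^4/64 - 315 x^2/32 + 35/128
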